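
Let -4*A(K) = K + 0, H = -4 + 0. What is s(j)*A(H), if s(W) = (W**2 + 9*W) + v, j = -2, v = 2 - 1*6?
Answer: -18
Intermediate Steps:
v = -4 (v = 2 - 6 = -4)
H = -4
s(W) = -4 + W**2 + 9*W (s(W) = (W**2 + 9*W) - 4 = -4 + W**2 + 9*W)
A(K) = -K/4 (A(K) = -(K + 0)/4 = -K/4)
s(j)*A(H) = (-4 + (-2)**2 + 9*(-2))*(-1/4*(-4)) = (-4 + 4 - 18)*1 = -18*1 = -18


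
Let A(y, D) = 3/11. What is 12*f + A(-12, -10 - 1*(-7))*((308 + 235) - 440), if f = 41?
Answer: 5721/11 ≈ 520.09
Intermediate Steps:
A(y, D) = 3/11 (A(y, D) = 3*(1/11) = 3/11)
12*f + A(-12, -10 - 1*(-7))*((308 + 235) - 440) = 12*41 + 3*((308 + 235) - 440)/11 = 492 + 3*(543 - 440)/11 = 492 + (3/11)*103 = 492 + 309/11 = 5721/11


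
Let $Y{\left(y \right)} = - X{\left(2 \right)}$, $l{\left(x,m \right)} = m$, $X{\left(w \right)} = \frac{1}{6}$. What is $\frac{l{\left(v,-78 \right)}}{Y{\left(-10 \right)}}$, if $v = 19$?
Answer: $468$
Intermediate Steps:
$X{\left(w \right)} = \frac{1}{6}$
$Y{\left(y \right)} = - \frac{1}{6}$ ($Y{\left(y \right)} = \left(-1\right) \frac{1}{6} = - \frac{1}{6}$)
$\frac{l{\left(v,-78 \right)}}{Y{\left(-10 \right)}} = - \frac{78}{- \frac{1}{6}} = \left(-78\right) \left(-6\right) = 468$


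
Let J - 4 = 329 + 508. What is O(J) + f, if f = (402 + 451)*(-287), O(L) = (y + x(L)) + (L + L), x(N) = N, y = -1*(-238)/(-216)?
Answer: -26167223/108 ≈ -2.4229e+5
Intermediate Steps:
y = -119/108 (y = 238*(-1/216) = -119/108 ≈ -1.1019)
J = 841 (J = 4 + (329 + 508) = 4 + 837 = 841)
O(L) = -119/108 + 3*L (O(L) = (-119/108 + L) + (L + L) = (-119/108 + L) + 2*L = -119/108 + 3*L)
f = -244811 (f = 853*(-287) = -244811)
O(J) + f = (-119/108 + 3*841) - 244811 = (-119/108 + 2523) - 244811 = 272365/108 - 244811 = -26167223/108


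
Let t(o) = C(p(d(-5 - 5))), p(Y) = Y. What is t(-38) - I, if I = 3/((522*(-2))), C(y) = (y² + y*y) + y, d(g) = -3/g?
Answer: 4201/8700 ≈ 0.48287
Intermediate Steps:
C(y) = y + 2*y² (C(y) = (y² + y²) + y = 2*y² + y = y + 2*y²)
I = -1/348 (I = 3/(-1044) = 3*(-1/1044) = -1/348 ≈ -0.0028736)
t(o) = 12/25 (t(o) = (-3/(-5 - 5))*(1 + 2*(-3/(-5 - 5))) = (-3/(-10))*(1 + 2*(-3/(-10))) = (-3*(-⅒))*(1 + 2*(-3*(-⅒))) = 3*(1 + 2*(3/10))/10 = 3*(1 + ⅗)/10 = (3/10)*(8/5) = 12/25)
t(-38) - I = 12/25 - 1*(-1/348) = 12/25 + 1/348 = 4201/8700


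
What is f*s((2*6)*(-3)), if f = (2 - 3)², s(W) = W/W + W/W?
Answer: 2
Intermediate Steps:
s(W) = 2 (s(W) = 1 + 1 = 2)
f = 1 (f = (-1)² = 1)
f*s((2*6)*(-3)) = 1*2 = 2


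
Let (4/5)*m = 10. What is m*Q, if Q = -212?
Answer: -2650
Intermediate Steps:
m = 25/2 (m = (5/4)*10 = 25/2 ≈ 12.500)
m*Q = (25/2)*(-212) = -2650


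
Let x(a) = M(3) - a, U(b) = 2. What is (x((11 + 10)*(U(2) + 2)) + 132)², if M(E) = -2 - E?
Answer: 1849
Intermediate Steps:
x(a) = -5 - a (x(a) = (-2 - 1*3) - a = (-2 - 3) - a = -5 - a)
(x((11 + 10)*(U(2) + 2)) + 132)² = ((-5 - (11 + 10)*(2 + 2)) + 132)² = ((-5 - 21*4) + 132)² = ((-5 - 1*84) + 132)² = ((-5 - 84) + 132)² = (-89 + 132)² = 43² = 1849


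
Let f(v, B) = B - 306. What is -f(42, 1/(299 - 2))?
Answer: 90881/297 ≈ 306.00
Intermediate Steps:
f(v, B) = -306 + B
-f(42, 1/(299 - 2)) = -(-306 + 1/(299 - 2)) = -(-306 + 1/297) = -1*(-90881/297) = 90881/297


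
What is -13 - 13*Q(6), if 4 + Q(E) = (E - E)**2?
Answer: 39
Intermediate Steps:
Q(E) = -4 (Q(E) = -4 + (E - E)**2 = -4 + 0**2 = -4 + 0 = -4)
-13 - 13*Q(6) = -13 - 13*(-4) = -13 + 52 = 39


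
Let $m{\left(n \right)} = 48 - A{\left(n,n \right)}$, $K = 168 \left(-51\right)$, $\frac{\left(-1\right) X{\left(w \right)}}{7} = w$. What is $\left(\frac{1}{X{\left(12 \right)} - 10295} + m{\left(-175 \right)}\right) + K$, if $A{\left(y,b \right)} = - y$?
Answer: $- \frac{90245406}{10379} \approx -8695.0$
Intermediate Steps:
$X{\left(w \right)} = - 7 w$
$K = -8568$
$m{\left(n \right)} = 48 + n$ ($m{\left(n \right)} = 48 - - n = 48 + n$)
$\left(\frac{1}{X{\left(12 \right)} - 10295} + m{\left(-175 \right)}\right) + K = \left(\frac{1}{\left(-7\right) 12 - 10295} + \left(48 - 175\right)\right) - 8568 = \left(\frac{1}{-84 - 10295} - 127\right) - 8568 = \left(\frac{1}{-10379} - 127\right) - 8568 = \left(- \frac{1}{10379} - 127\right) - 8568 = - \frac{1318134}{10379} - 8568 = - \frac{90245406}{10379}$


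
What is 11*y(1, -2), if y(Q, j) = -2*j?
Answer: 44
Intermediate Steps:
11*y(1, -2) = 11*(-2*(-2)) = 11*4 = 44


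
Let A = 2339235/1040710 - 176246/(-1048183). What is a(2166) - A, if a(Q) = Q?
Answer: 472031108898743/218170905986 ≈ 2163.6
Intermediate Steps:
A = 527073466933/218170905986 (A = 2339235*(1/1040710) - 176246*(-1/1048183) = 467847/208142 + 176246/1048183 = 527073466933/218170905986 ≈ 2.4159)
a(2166) - A = 2166 - 1*527073466933/218170905986 = 2166 - 527073466933/218170905986 = 472031108898743/218170905986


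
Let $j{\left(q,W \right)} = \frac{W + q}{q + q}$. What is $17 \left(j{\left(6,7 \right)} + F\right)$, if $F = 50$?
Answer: $\frac{10421}{12} \approx 868.42$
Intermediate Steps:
$j{\left(q,W \right)} = \frac{W + q}{2 q}$
$17 \left(j{\left(6,7 \right)} + F\right) = 17 \left(\frac{7 + 6}{2 \cdot 6} + 50\right) = 17 \left(\frac{1}{2} \cdot \frac{1}{6} \cdot 13 + 50\right) = 17 \left(\frac{13}{12} + 50\right) = 17 \cdot \frac{613}{12} = \frac{10421}{12}$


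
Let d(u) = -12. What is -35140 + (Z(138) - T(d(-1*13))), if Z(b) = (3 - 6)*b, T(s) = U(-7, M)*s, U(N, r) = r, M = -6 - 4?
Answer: -35674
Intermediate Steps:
M = -10
T(s) = -10*s
Z(b) = -3*b
-35140 + (Z(138) - T(d(-1*13))) = -35140 + (-3*138 - (-10)*(-12)) = -35140 + (-414 - 1*120) = -35140 + (-414 - 120) = -35140 - 534 = -35674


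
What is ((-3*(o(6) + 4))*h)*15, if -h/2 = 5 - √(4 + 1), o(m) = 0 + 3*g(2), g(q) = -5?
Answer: -4950 + 990*√5 ≈ -2736.3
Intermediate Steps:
o(m) = -15 (o(m) = 0 + 3*(-5) = 0 - 15 = -15)
h = -10 + 2*√5 (h = -2*(5 - √(4 + 1)) = -2*(5 - √5) = -10 + 2*√5 ≈ -5.5279)
((-3*(o(6) + 4))*h)*15 = ((-3*(-15 + 4))*(-10 + 2*√5))*15 = ((-3*(-11))*(-10 + 2*√5))*15 = (33*(-10 + 2*√5))*15 = (-330 + 66*√5)*15 = -4950 + 990*√5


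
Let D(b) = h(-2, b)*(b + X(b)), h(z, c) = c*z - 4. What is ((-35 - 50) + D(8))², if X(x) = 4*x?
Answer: 783225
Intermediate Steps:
h(z, c) = -4 + c*z
D(b) = 5*b*(-4 - 2*b) (D(b) = (-4 + b*(-2))*(b + 4*b) = (-4 - 2*b)*(5*b) = 5*b*(-4 - 2*b))
((-35 - 50) + D(8))² = ((-35 - 50) + 10*8*(-2 - 1*8))² = (-85 + 10*8*(-2 - 8))² = (-85 + 10*8*(-10))² = (-85 - 800)² = (-885)² = 783225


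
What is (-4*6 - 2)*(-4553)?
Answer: 118378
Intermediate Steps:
(-4*6 - 2)*(-4553) = (-24 - 2)*(-4553) = -26*(-4553) = 118378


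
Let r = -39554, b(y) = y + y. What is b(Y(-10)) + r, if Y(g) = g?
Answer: -39574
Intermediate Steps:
b(y) = 2*y
b(Y(-10)) + r = 2*(-10) - 39554 = -20 - 39554 = -39574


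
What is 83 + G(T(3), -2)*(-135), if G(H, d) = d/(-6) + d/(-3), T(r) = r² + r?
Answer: -52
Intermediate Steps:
T(r) = r + r²
G(H, d) = -d/2 (G(H, d) = d*(-⅙) + d*(-⅓) = -d/6 - d/3 = -d/2)
83 + G(T(3), -2)*(-135) = 83 - ½*(-2)*(-135) = 83 + 1*(-135) = 83 - 135 = -52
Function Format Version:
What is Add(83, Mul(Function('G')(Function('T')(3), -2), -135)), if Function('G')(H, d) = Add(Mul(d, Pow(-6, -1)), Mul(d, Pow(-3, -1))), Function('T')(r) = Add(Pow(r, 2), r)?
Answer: -52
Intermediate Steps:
Function('T')(r) = Add(r, Pow(r, 2))
Function('G')(H, d) = Mul(Rational(-1, 2), d) (Function('G')(H, d) = Add(Mul(d, Rational(-1, 6)), Mul(d, Rational(-1, 3))) = Add(Mul(Rational(-1, 6), d), Mul(Rational(-1, 3), d)) = Mul(Rational(-1, 2), d))
Add(83, Mul(Function('G')(Function('T')(3), -2), -135)) = Add(83, Mul(Mul(Rational(-1, 2), -2), -135)) = Add(83, Mul(1, -135)) = Add(83, -135) = -52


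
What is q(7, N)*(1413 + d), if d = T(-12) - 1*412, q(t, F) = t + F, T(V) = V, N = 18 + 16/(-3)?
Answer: 58351/3 ≈ 19450.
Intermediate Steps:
N = 38/3 (N = 18 + 16*(-⅓) = 18 - 16/3 = 38/3 ≈ 12.667)
q(t, F) = F + t
d = -424 (d = -12 - 1*412 = -12 - 412 = -424)
q(7, N)*(1413 + d) = (38/3 + 7)*(1413 - 424) = (59/3)*989 = 58351/3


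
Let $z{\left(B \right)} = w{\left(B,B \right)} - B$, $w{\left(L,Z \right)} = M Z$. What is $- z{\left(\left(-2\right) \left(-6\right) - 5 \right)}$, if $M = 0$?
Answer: $7$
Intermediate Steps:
$w{\left(L,Z \right)} = 0$ ($w{\left(L,Z \right)} = 0 Z = 0$)
$z{\left(B \right)} = - B$ ($z{\left(B \right)} = 0 - B = - B$)
$- z{\left(\left(-2\right) \left(-6\right) - 5 \right)} = - \left(-1\right) \left(\left(-2\right) \left(-6\right) - 5\right) = - \left(-1\right) \left(12 - 5\right) = - \left(-1\right) 7 = \left(-1\right) \left(-7\right) = 7$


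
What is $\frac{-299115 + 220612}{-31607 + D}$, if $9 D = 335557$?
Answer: $- \frac{706527}{51094} \approx -13.828$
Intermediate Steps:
$D = \frac{335557}{9}$ ($D = \frac{1}{9} \cdot 335557 = \frac{335557}{9} \approx 37284.0$)
$\frac{-299115 + 220612}{-31607 + D} = \frac{-299115 + 220612}{-31607 + \frac{335557}{9}} = - \frac{78503}{\frac{51094}{9}} = \left(-78503\right) \frac{9}{51094} = - \frac{706527}{51094}$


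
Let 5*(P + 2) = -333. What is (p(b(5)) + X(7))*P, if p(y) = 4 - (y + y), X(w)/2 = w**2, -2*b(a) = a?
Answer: -36701/5 ≈ -7340.2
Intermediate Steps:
b(a) = -a/2
X(w) = 2*w**2
p(y) = 4 - 2*y
P = -343/5 (P = -2 + (1/5)*(-333) = -2 - 333/5 = -343/5 ≈ -68.600)
(p(b(5)) + X(7))*P = ((4 - (-1)*5) + 2*7**2)*(-343/5) = ((4 - 2*(-5/2)) + 2*49)*(-343/5) = ((4 + 5) + 98)*(-343/5) = (9 + 98)*(-343/5) = 107*(-343/5) = -36701/5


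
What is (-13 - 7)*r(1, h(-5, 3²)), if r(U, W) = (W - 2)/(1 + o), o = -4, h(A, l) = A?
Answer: -140/3 ≈ -46.667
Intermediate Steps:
r(U, W) = ⅔ - W/3 (r(U, W) = (W - 2)/(1 - 4) = (-2 + W)/(-3) = (-2 + W)*(-⅓) = ⅔ - W/3)
(-13 - 7)*r(1, h(-5, 3²)) = (-13 - 7)*(⅔ - ⅓*(-5)) = -20*(⅔ + 5/3) = -20*7/3 = -140/3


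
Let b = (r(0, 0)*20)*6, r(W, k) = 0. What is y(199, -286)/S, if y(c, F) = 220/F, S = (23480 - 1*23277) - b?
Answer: -10/2639 ≈ -0.0037893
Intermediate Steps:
b = 0 (b = (0*20)*6 = 0*6 = 0)
S = 203 (S = (23480 - 1*23277) - 1*0 = (23480 - 23277) + 0 = 203 + 0 = 203)
y(199, -286)/S = (220/(-286))/203 = (220*(-1/286))*(1/203) = -10/13*1/203 = -10/2639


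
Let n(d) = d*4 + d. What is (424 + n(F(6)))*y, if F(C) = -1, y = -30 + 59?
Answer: 12151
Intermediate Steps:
y = 29
n(d) = 5*d (n(d) = 4*d + d = 5*d)
(424 + n(F(6)))*y = (424 + 5*(-1))*29 = (424 - 5)*29 = 419*29 = 12151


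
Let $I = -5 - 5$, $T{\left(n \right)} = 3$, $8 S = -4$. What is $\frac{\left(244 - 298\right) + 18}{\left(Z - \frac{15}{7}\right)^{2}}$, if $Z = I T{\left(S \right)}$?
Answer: $- \frac{196}{5625} \approx -0.034844$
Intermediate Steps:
$S = - \frac{1}{2}$ ($S = \frac{1}{8} \left(-4\right) = - \frac{1}{2} \approx -0.5$)
$I = -10$ ($I = -5 - 5 = -10$)
$Z = -30$ ($Z = \left(-10\right) 3 = -30$)
$\frac{\left(244 - 298\right) + 18}{\left(Z - \frac{15}{7}\right)^{2}} = \frac{\left(244 - 298\right) + 18}{\left(-30 - \frac{15}{7}\right)^{2}} = \frac{-54 + 18}{\left(-30 - \frac{15}{7}\right)^{2}} = - \frac{36}{\left(-30 - \frac{15}{7}\right)^{2}} = - \frac{36}{\left(- \frac{225}{7}\right)^{2}} = - \frac{36}{\frac{50625}{49}} = \left(-36\right) \frac{49}{50625} = - \frac{196}{5625}$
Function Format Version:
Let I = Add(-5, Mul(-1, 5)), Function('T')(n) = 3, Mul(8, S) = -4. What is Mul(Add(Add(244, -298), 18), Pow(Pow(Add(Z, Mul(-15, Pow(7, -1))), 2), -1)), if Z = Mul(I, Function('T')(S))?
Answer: Rational(-196, 5625) ≈ -0.034844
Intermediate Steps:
S = Rational(-1, 2) (S = Mul(Rational(1, 8), -4) = Rational(-1, 2) ≈ -0.50000)
I = -10 (I = Add(-5, -5) = -10)
Z = -30 (Z = Mul(-10, 3) = -30)
Mul(Add(Add(244, -298), 18), Pow(Pow(Add(Z, Mul(-15, Pow(7, -1))), 2), -1)) = Mul(Add(Add(244, -298), 18), Pow(Pow(Add(-30, Mul(-15, Pow(7, -1))), 2), -1)) = Mul(Add(-54, 18), Pow(Pow(Add(-30, Mul(-15, Rational(1, 7))), 2), -1)) = Mul(-36, Pow(Pow(Add(-30, Rational(-15, 7)), 2), -1)) = Mul(-36, Pow(Pow(Rational(-225, 7), 2), -1)) = Mul(-36, Pow(Rational(50625, 49), -1)) = Mul(-36, Rational(49, 50625)) = Rational(-196, 5625)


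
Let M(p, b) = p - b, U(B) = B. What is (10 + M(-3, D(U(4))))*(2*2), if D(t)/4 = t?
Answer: -36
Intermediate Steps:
D(t) = 4*t
(10 + M(-3, D(U(4))))*(2*2) = (10 + (-3 - 4*4))*(2*2) = (10 + (-3 - 1*16))*4 = (10 + (-3 - 16))*4 = (10 - 19)*4 = -9*4 = -36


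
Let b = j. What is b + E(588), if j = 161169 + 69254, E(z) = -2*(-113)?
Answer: 230649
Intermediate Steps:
E(z) = 226
j = 230423
b = 230423
b + E(588) = 230423 + 226 = 230649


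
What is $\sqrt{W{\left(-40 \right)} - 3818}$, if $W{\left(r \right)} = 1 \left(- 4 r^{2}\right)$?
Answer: $i \sqrt{10218} \approx 101.08 i$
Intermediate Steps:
$W{\left(r \right)} = - 4 r^{2}$
$\sqrt{W{\left(-40 \right)} - 3818} = \sqrt{- 4 \left(-40\right)^{2} - 3818} = \sqrt{\left(-4\right) 1600 - 3818} = \sqrt{-6400 - 3818} = \sqrt{-10218} = i \sqrt{10218}$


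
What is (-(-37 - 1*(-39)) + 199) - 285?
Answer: -88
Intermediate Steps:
(-(-37 - 1*(-39)) + 199) - 285 = (-(-37 + 39) + 199) - 285 = (-1*2 + 199) - 285 = (-2 + 199) - 285 = 197 - 285 = -88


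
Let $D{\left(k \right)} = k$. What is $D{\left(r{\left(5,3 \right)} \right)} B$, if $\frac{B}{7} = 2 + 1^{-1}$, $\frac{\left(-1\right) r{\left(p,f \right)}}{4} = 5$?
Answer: $-420$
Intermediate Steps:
$r{\left(p,f \right)} = -20$ ($r{\left(p,f \right)} = \left(-4\right) 5 = -20$)
$B = 21$ ($B = 7 \left(2 + 1^{-1}\right) = 7 \left(2 + 1\right) = 7 \cdot 3 = 21$)
$D{\left(r{\left(5,3 \right)} \right)} B = \left(-20\right) 21 = -420$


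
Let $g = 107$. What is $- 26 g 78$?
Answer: $-216996$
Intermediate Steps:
$- 26 g 78 = \left(-26\right) 107 \cdot 78 = \left(-2782\right) 78 = -216996$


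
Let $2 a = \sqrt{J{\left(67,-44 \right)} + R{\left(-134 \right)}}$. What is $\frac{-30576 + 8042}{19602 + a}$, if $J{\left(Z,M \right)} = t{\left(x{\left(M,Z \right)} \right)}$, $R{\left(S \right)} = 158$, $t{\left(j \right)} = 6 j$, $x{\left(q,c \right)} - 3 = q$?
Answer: $- \frac{20077794}{17465383} + \frac{11267 i \sqrt{22}}{192119213} \approx -1.1496 + 0.00027507 i$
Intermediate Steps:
$x{\left(q,c \right)} = 3 + q$
$J{\left(Z,M \right)} = 18 + 6 M$ ($J{\left(Z,M \right)} = 6 \left(3 + M\right) = 18 + 6 M$)
$a = i \sqrt{22}$ ($a = \frac{\sqrt{\left(18 + 6 \left(-44\right)\right) + 158}}{2} = \frac{\sqrt{\left(18 - 264\right) + 158}}{2} = \frac{\sqrt{-246 + 158}}{2} = \frac{\sqrt{-88}}{2} = \frac{2 i \sqrt{22}}{2} = i \sqrt{22} \approx 4.6904 i$)
$\frac{-30576 + 8042}{19602 + a} = \frac{-30576 + 8042}{19602 + i \sqrt{22}} = - \frac{22534}{19602 + i \sqrt{22}}$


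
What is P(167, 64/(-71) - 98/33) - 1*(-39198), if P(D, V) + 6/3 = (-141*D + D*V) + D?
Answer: 35542198/2343 ≈ 15170.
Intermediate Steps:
P(D, V) = -2 - 140*D + D*V (P(D, V) = -2 + ((-141*D + D*V) + D) = -2 + (-140*D + D*V) = -2 - 140*D + D*V)
P(167, 64/(-71) - 98/33) - 1*(-39198) = (-2 - 140*167 + 167*(64/(-71) - 98/33)) - 1*(-39198) = (-2 - 23380 + 167*(64*(-1/71) - 98*1/33)) + 39198 = (-2 - 23380 + 167*(-64/71 - 98/33)) + 39198 = (-2 - 23380 + 167*(-9070/2343)) + 39198 = (-2 - 23380 - 1514690/2343) + 39198 = -56298716/2343 + 39198 = 35542198/2343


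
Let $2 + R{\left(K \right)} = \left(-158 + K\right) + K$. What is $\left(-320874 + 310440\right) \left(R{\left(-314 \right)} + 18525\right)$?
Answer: $-185067858$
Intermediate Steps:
$R{\left(K \right)} = -160 + 2 K$ ($R{\left(K \right)} = -2 + \left(\left(-158 + K\right) + K\right) = -2 + \left(-158 + 2 K\right) = -160 + 2 K$)
$\left(-320874 + 310440\right) \left(R{\left(-314 \right)} + 18525\right) = \left(-320874 + 310440\right) \left(\left(-160 + 2 \left(-314\right)\right) + 18525\right) = - 10434 \left(\left(-160 - 628\right) + 18525\right) = - 10434 \left(-788 + 18525\right) = \left(-10434\right) 17737 = -185067858$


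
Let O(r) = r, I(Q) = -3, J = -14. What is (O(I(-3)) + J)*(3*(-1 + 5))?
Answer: -204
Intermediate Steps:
(O(I(-3)) + J)*(3*(-1 + 5)) = (-3 - 14)*(3*(-1 + 5)) = -51*4 = -17*12 = -204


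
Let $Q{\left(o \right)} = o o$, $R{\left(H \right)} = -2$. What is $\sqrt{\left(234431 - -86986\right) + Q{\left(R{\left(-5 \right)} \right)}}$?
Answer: $\sqrt{321421} \approx 566.94$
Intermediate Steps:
$Q{\left(o \right)} = o^{2}$
$\sqrt{\left(234431 - -86986\right) + Q{\left(R{\left(-5 \right)} \right)}} = \sqrt{\left(234431 - -86986\right) + \left(-2\right)^{2}} = \sqrt{\left(234431 + 86986\right) + 4} = \sqrt{321417 + 4} = \sqrt{321421}$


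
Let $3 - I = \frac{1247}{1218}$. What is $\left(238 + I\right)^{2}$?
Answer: $\frac{101586241}{1764} \approx 57589.0$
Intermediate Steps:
$I = \frac{83}{42}$ ($I = 3 - \frac{1247}{1218} = 3 - 1247 \cdot \frac{1}{1218} = 3 - \frac{43}{42} = \frac{83}{42} \approx 1.9762$)
$\left(238 + I\right)^{2} = \left(238 + \frac{83}{42}\right)^{2} = \left(\frac{10079}{42}\right)^{2} = \frac{101586241}{1764}$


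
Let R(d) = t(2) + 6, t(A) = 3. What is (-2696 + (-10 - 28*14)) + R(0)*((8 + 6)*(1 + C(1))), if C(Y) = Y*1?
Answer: -2846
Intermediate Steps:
C(Y) = Y
R(d) = 9 (R(d) = 3 + 6 = 9)
(-2696 + (-10 - 28*14)) + R(0)*((8 + 6)*(1 + C(1))) = (-2696 + (-10 - 28*14)) + 9*((8 + 6)*(1 + 1)) = (-2696 + (-10 - 392)) + 9*(14*2) = (-2696 - 402) + 9*28 = -3098 + 252 = -2846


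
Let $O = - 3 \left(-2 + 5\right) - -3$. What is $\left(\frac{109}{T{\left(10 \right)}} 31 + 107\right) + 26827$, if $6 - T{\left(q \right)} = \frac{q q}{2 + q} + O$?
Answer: $\frac{306411}{11} \approx 27856.0$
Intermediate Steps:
$O = -6$ ($O = \left(-3\right) 3 + 3 = -9 + 3 = -6$)
$T{\left(q \right)} = 12 - \frac{q^{2}}{2 + q}$ ($T{\left(q \right)} = 6 - \left(\frac{q q}{2 + q} - 6\right) = 6 - \left(\frac{q^{2}}{2 + q} - 6\right) = 6 - \left(-6 + \frac{q^{2}}{2 + q}\right) = 12 - \frac{q^{2}}{2 + q}$)
$\left(\frac{109}{T{\left(10 \right)}} 31 + 107\right) + 26827 = \left(\frac{109}{\frac{1}{2 + 10} \left(24 - 10^{2} + 12 \cdot 10\right)} 31 + 107\right) + 26827 = \left(\frac{109}{\frac{1}{12} \left(24 - 100 + 120\right)} 31 + 107\right) + 26827 = \left(\frac{109}{\frac{1}{12} \cdot 44} \cdot 31 + 107\right) + 26827 = \left(\frac{109}{\frac{11}{3}} \cdot 31 + 107\right) + 26827 = \left(109 \cdot \frac{3}{11} \cdot 31 + 107\right) + 26827 = \left(\frac{327}{11} \cdot 31 + 107\right) + 26827 = \left(\frac{10137}{11} + 107\right) + 26827 = \frac{11314}{11} + 26827 = \frac{306411}{11}$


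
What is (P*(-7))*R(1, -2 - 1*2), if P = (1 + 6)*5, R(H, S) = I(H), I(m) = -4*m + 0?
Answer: 980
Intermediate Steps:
I(m) = -4*m
R(H, S) = -4*H
P = 35 (P = 7*5 = 35)
(P*(-7))*R(1, -2 - 1*2) = (35*(-7))*(-4*1) = -245*(-4) = 980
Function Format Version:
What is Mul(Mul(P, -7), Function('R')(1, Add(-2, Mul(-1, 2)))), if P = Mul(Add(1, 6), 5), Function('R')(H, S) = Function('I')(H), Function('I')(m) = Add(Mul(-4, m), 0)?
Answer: 980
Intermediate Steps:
Function('I')(m) = Mul(-4, m)
Function('R')(H, S) = Mul(-4, H)
P = 35 (P = Mul(7, 5) = 35)
Mul(Mul(P, -7), Function('R')(1, Add(-2, Mul(-1, 2)))) = Mul(Mul(35, -7), Mul(-4, 1)) = Mul(-245, -4) = 980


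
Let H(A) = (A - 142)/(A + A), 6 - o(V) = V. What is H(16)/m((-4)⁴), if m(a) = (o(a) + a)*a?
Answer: -21/8192 ≈ -0.0025635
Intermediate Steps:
o(V) = 6 - V
m(a) = 6*a (m(a) = ((6 - a) + a)*a = 6*a)
H(A) = (-142 + A)/(2*A) (H(A) = (-142 + A)/((2*A)) = (-142 + A)*(1/(2*A)) = (-142 + A)/(2*A))
H(16)/m((-4)⁴) = ((½)*(-142 + 16)/16)/((6*(-4)⁴)) = ((½)*(1/16)*(-126))/((6*256)) = -63/16/1536 = -63/16*1/1536 = -21/8192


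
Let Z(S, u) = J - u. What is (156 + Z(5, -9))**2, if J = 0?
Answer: 27225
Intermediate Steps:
Z(S, u) = -u (Z(S, u) = 0 - u = -u)
(156 + Z(5, -9))**2 = (156 - 1*(-9))**2 = (156 + 9)**2 = 165**2 = 27225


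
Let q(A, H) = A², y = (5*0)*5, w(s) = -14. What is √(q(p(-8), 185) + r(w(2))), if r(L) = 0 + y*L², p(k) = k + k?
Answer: 16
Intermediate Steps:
p(k) = 2*k
y = 0 (y = 0*5 = 0)
r(L) = 0 (r(L) = 0 + 0*L² = 0 + 0 = 0)
√(q(p(-8), 185) + r(w(2))) = √((2*(-8))² + 0) = √((-16)² + 0) = √(256 + 0) = √256 = 16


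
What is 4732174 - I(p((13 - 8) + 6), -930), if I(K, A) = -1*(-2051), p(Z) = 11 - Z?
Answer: 4730123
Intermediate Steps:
I(K, A) = 2051
4732174 - I(p((13 - 8) + 6), -930) = 4732174 - 1*2051 = 4732174 - 2051 = 4730123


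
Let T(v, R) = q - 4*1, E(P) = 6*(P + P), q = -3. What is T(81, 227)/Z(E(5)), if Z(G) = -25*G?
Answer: 7/1500 ≈ 0.0046667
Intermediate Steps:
E(P) = 12*P (E(P) = 6*(2*P) = 12*P)
T(v, R) = -7 (T(v, R) = -3 - 4*1 = -3 - 4 = -7)
T(81, 227)/Z(E(5)) = -7/((-300*5)) = -7/((-25*60)) = -7/(-1500) = -7*(-1/1500) = 7/1500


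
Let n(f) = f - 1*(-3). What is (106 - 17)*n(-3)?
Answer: 0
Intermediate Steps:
n(f) = 3 + f (n(f) = f + 3 = 3 + f)
(106 - 17)*n(-3) = (106 - 17)*(3 - 3) = 89*0 = 0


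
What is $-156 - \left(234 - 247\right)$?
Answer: $-143$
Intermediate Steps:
$-156 - \left(234 - 247\right) = -156 - -13 = -156 + 13 = -143$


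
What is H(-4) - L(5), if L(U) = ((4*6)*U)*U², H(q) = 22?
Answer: -2978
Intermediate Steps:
L(U) = 24*U³ (L(U) = (24*U)*U² = 24*U³)
H(-4) - L(5) = 22 - 24*5³ = 22 - 24*125 = 22 - 1*3000 = 22 - 3000 = -2978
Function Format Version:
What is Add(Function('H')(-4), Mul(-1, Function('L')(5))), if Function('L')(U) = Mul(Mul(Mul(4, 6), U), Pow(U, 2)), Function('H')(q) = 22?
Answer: -2978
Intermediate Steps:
Function('L')(U) = Mul(24, Pow(U, 3)) (Function('L')(U) = Mul(Mul(24, U), Pow(U, 2)) = Mul(24, Pow(U, 3)))
Add(Function('H')(-4), Mul(-1, Function('L')(5))) = Add(22, Mul(-1, Mul(24, Pow(5, 3)))) = Add(22, Mul(-1, Mul(24, 125))) = Add(22, Mul(-1, 3000)) = Add(22, -3000) = -2978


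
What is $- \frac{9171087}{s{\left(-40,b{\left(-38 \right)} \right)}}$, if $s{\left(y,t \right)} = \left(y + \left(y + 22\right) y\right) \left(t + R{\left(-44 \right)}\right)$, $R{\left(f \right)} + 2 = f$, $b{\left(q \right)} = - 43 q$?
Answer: $- \frac{9171087}{1079840} \approx -8.493$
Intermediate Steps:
$R{\left(f \right)} = -2 + f$
$s{\left(y,t \right)} = \left(-46 + t\right) \left(y + y \left(22 + y\right)\right)$ ($s{\left(y,t \right)} = \left(y + \left(y + 22\right) y\right) \left(t - 46\right) = \left(y + \left(22 + y\right) y\right) \left(t - 46\right) = \left(y + y \left(22 + y\right)\right) \left(-46 + t\right) = \left(-46 + t\right) \left(y + y \left(22 + y\right)\right)$)
$- \frac{9171087}{s{\left(-40,b{\left(-38 \right)} \right)}} = - \frac{9171087}{\left(-40\right) \left(-1058 - -1840 + 23 \left(\left(-43\right) \left(-38\right)\right) + \left(-43\right) \left(-38\right) \left(-40\right)\right)} = - \frac{9171087}{\left(-40\right) \left(-1058 + 1840 + 23 \cdot 1634 + 1634 \left(-40\right)\right)} = - \frac{9171087}{\left(-40\right) \left(-1058 + 1840 + 37582 - 65360\right)} = - \frac{9171087}{\left(-40\right) \left(-26996\right)} = - \frac{9171087}{1079840}$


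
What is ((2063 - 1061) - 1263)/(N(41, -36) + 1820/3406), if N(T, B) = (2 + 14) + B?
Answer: 11397/850 ≈ 13.408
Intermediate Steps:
N(T, B) = 16 + B
((2063 - 1061) - 1263)/(N(41, -36) + 1820/3406) = ((2063 - 1061) - 1263)/((16 - 36) + 1820/3406) = (1002 - 1263)/(-20 + 1820*(1/3406)) = -261/(-20 + 70/131) = -261/(-2550/131) = -261*(-131/2550) = 11397/850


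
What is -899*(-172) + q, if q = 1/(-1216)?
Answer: 188027647/1216 ≈ 1.5463e+5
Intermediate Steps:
q = -1/1216 ≈ -0.00082237
-899*(-172) + q = -899*(-172) - 1/1216 = 154628 - 1/1216 = 188027647/1216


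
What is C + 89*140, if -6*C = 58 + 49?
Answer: 74653/6 ≈ 12442.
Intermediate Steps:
C = -107/6 (C = -(58 + 49)/6 = -⅙*107 = -107/6 ≈ -17.833)
C + 89*140 = -107/6 + 89*140 = -107/6 + 12460 = 74653/6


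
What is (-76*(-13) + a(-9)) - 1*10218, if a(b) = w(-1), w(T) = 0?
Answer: -9230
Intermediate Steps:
a(b) = 0
(-76*(-13) + a(-9)) - 1*10218 = (-76*(-13) + 0) - 1*10218 = (988 + 0) - 10218 = 988 - 10218 = -9230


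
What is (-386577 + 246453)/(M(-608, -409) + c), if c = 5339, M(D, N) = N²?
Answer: -11677/14385 ≈ -0.81175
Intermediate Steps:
(-386577 + 246453)/(M(-608, -409) + c) = (-386577 + 246453)/((-409)² + 5339) = -140124/(167281 + 5339) = -140124/172620 = -140124*1/172620 = -11677/14385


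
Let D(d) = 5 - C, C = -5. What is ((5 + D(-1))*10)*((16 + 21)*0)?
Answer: 0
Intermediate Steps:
D(d) = 10 (D(d) = 5 - 1*(-5) = 5 + 5 = 10)
((5 + D(-1))*10)*((16 + 21)*0) = ((5 + 10)*10)*((16 + 21)*0) = (15*10)*(37*0) = 150*0 = 0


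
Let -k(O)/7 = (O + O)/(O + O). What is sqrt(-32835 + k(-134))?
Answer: I*sqrt(32842) ≈ 181.22*I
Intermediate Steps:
k(O) = -7 (k(O) = -7*(O + O)/(O + O) = -7*2*O/(2*O) = -7*2*O*1/(2*O) = -7*1 = -7)
sqrt(-32835 + k(-134)) = sqrt(-32835 - 7) = sqrt(-32842) = I*sqrt(32842)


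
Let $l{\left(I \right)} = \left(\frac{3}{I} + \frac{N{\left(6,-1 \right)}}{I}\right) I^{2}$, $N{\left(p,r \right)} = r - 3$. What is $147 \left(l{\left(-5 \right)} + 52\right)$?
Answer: $8379$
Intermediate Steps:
$N{\left(p,r \right)} = -3 + r$
$l{\left(I \right)} = - I$ ($l{\left(I \right)} = \left(\frac{3}{I} + \frac{-3 - 1}{I}\right) I^{2} = \left(\frac{3}{I} - \frac{4}{I}\right) I^{2} = - \frac{1}{I} I^{2} = - I$)
$147 \left(l{\left(-5 \right)} + 52\right) = 147 \left(\left(-1\right) \left(-5\right) + 52\right) = 147 \left(5 + 52\right) = 147 \cdot 57 = 8379$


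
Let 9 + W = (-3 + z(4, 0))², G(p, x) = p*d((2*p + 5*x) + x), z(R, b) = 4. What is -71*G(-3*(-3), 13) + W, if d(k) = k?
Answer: -61352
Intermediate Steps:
G(p, x) = p*(2*p + 6*x) (G(p, x) = p*((2*p + 5*x) + x) = p*(2*p + 6*x))
W = -8 (W = -9 + (-3 + 4)² = -9 + 1² = -9 + 1 = -8)
-71*G(-3*(-3), 13) + W = -142*(-3*(-3))*(-3*(-3) + 3*13) - 8 = -142*9*(9 + 39) - 8 = -142*9*48 - 8 = -71*864 - 8 = -61344 - 8 = -61352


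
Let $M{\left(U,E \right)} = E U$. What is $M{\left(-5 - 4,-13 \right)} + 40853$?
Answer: $40970$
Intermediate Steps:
$M{\left(-5 - 4,-13 \right)} + 40853 = - 13 \left(-5 - 4\right) + 40853 = \left(-13\right) \left(-9\right) + 40853 = 117 + 40853 = 40970$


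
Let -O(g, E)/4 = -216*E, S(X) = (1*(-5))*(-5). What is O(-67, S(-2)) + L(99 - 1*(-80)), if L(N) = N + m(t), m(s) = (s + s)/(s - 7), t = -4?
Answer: 239577/11 ≈ 21780.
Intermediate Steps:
m(s) = 2*s/(-7 + s) (m(s) = (2*s)/(-7 + s) = 2*s/(-7 + s))
S(X) = 25 (S(X) = -5*(-5) = 25)
O(g, E) = 864*E (O(g, E) = -(-864)*E = 864*E)
L(N) = 8/11 + N (L(N) = N + 2*(-4)/(-7 - 4) = N + 2*(-4)/(-11) = N + 2*(-4)*(-1/11) = N + 8/11 = 8/11 + N)
O(-67, S(-2)) + L(99 - 1*(-80)) = 864*25 + (8/11 + (99 - 1*(-80))) = 21600 + (8/11 + (99 + 80)) = 21600 + (8/11 + 179) = 21600 + 1977/11 = 239577/11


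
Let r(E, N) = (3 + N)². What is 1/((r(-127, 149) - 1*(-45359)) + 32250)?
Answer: 1/100713 ≈ 9.9292e-6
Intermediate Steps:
1/((r(-127, 149) - 1*(-45359)) + 32250) = 1/(((3 + 149)² - 1*(-45359)) + 32250) = 1/((152² + 45359) + 32250) = 1/((23104 + 45359) + 32250) = 1/(68463 + 32250) = 1/100713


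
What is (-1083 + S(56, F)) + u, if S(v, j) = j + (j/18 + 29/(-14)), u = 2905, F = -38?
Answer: 224257/126 ≈ 1779.8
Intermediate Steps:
S(v, j) = -29/14 + 19*j/18 (S(v, j) = j + (j*(1/18) + 29*(-1/14)) = j + (j/18 - 29/14) = j + (-29/14 + j/18) = -29/14 + 19*j/18)
(-1083 + S(56, F)) + u = (-1083 + (-29/14 + (19/18)*(-38))) + 2905 = (-1083 + (-29/14 - 361/9)) + 2905 = (-1083 - 5315/126) + 2905 = -141773/126 + 2905 = 224257/126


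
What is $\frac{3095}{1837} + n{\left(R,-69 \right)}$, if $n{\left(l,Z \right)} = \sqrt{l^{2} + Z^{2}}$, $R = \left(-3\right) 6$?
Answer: $\frac{3095}{1837} + 3 \sqrt{565} \approx 72.994$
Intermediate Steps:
$R = -18$
$n{\left(l,Z \right)} = \sqrt{Z^{2} + l^{2}}$
$\frac{3095}{1837} + n{\left(R,-69 \right)} = \frac{3095}{1837} + \sqrt{\left(-69\right)^{2} + \left(-18\right)^{2}} = 3095 \cdot \frac{1}{1837} + \sqrt{4761 + 324} = \frac{3095}{1837} + \sqrt{5085} = \frac{3095}{1837} + 3 \sqrt{565}$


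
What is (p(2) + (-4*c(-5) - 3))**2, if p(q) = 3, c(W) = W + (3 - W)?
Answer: 144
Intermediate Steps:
c(W) = 3
(p(2) + (-4*c(-5) - 3))**2 = (3 + (-4*3 - 3))**2 = (3 + (-12 - 3))**2 = (3 - 15)**2 = (-12)**2 = 144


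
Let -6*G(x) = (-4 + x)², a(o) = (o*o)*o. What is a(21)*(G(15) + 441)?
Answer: 7794675/2 ≈ 3.8973e+6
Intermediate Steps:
a(o) = o³ (a(o) = o²*o = o³)
G(x) = -(-4 + x)²/6
a(21)*(G(15) + 441) = 21³*(-(-4 + 15)²/6 + 441) = 9261*(-⅙*11² + 441) = 9261*(-⅙*121 + 441) = 9261*(-121/6 + 441) = 9261*(2525/6) = 7794675/2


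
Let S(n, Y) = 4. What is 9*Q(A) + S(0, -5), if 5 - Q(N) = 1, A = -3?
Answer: 40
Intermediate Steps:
Q(N) = 4 (Q(N) = 5 - 1*1 = 5 - 1 = 4)
9*Q(A) + S(0, -5) = 9*4 + 4 = 36 + 4 = 40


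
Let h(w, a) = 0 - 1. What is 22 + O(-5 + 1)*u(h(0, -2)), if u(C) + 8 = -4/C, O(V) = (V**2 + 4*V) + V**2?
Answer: -42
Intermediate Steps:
h(w, a) = -1
O(V) = 2*V**2 + 4*V
u(C) = -8 - 4/C
22 + O(-5 + 1)*u(h(0, -2)) = 22 + (2*(-5 + 1)*(2 + (-5 + 1)))*(-8 - 4/(-1)) = 22 + (2*(-4)*(2 - 4))*(-8 - 4*(-1)) = 22 + (2*(-4)*(-2))*(-8 + 4) = 22 + 16*(-4) = 22 - 64 = -42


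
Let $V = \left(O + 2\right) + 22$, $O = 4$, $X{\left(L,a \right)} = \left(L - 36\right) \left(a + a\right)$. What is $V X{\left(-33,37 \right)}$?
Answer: $-142968$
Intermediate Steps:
$X{\left(L,a \right)} = 2 a \left(-36 + L\right)$ ($X{\left(L,a \right)} = \left(-36 + L\right) 2 a = 2 a \left(-36 + L\right)$)
$V = 28$ ($V = \left(4 + 2\right) + 22 = 6 + 22 = 28$)
$V X{\left(-33,37 \right)} = 28 \cdot 2 \cdot 37 \left(-36 - 33\right) = 28 \cdot 2 \cdot 37 \left(-69\right) = 28 \left(-5106\right) = -142968$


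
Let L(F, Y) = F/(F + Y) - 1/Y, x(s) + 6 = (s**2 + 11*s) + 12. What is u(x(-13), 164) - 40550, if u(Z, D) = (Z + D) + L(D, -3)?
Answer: -19490329/483 ≈ -40353.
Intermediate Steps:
x(s) = 6 + s**2 + 11*s (x(s) = -6 + ((s**2 + 11*s) + 12) = -6 + (12 + s**2 + 11*s) = 6 + s**2 + 11*s)
L(F, Y) = -1/Y + F/(F + Y)
u(Z, D) = D + Z - (3 - 4*D)/(3*(-3 + D)) (u(Z, D) = (Z + D) + (-D - 1*(-3) + D*(-3))/((-3)*(D - 3)) = (D + Z) - (-D + 3 - 3*D)/(3*(-3 + D)) = (D + Z) - (3 - 4*D)/(3*(-3 + D)) = D + Z - (3 - 4*D)/(3*(-3 + D)))
u(x(-13), 164) - 40550 = (-1 + (4/3)*164 + (-3 + 164)*(164 + (6 + (-13)**2 + 11*(-13))))/(-3 + 164) - 40550 = (-1 + 656/3 + 161*(164 + (6 + 169 - 143)))/161 - 40550 = (-1 + 656/3 + 161*(164 + 32))/161 - 40550 = (-1 + 656/3 + 161*196)/161 - 40550 = (-1 + 656/3 + 31556)/161 - 40550 = (1/161)*(95321/3) - 40550 = 95321/483 - 40550 = -19490329/483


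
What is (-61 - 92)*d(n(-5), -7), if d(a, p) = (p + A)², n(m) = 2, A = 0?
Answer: -7497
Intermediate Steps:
d(a, p) = p² (d(a, p) = (p + 0)² = p²)
(-61 - 92)*d(n(-5), -7) = (-61 - 92)*(-7)² = -153*49 = -7497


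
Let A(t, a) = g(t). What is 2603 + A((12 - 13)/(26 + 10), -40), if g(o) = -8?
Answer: 2595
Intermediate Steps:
A(t, a) = -8
2603 + A((12 - 13)/(26 + 10), -40) = 2603 - 8 = 2595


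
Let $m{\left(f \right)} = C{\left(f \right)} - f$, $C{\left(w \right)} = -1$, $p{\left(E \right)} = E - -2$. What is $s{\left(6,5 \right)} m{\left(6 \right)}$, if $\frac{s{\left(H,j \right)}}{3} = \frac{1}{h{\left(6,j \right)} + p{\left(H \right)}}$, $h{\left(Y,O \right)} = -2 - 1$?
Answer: $- \frac{21}{5} \approx -4.2$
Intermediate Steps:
$p{\left(E \right)} = 2 + E$ ($p{\left(E \right)} = E + 2 = 2 + E$)
$h{\left(Y,O \right)} = -3$
$s{\left(H,j \right)} = \frac{3}{-1 + H}$ ($s{\left(H,j \right)} = \frac{3}{-3 + \left(2 + H\right)} = \frac{3}{-1 + H}$)
$m{\left(f \right)} = -1 - f$
$s{\left(6,5 \right)} m{\left(6 \right)} = \frac{3}{-1 + 6} \left(-1 - 6\right) = \frac{3}{5} \left(-1 - 6\right) = 3 \cdot \frac{1}{5} \left(-7\right) = \frac{3}{5} \left(-7\right) = - \frac{21}{5}$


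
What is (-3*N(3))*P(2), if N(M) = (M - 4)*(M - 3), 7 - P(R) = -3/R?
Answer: 0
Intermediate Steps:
P(R) = 7 + 3/R (P(R) = 7 - (-3)/R = 7 + 3/R)
N(M) = (-4 + M)*(-3 + M)
(-3*N(3))*P(2) = (-3*(12 + 3² - 7*3))*(7 + 3/2) = (-3*(12 + 9 - 21))*(7 + 3*(½)) = (-3*0)*(7 + 3/2) = 0*(17/2) = 0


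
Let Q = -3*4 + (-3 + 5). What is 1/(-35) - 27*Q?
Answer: 9449/35 ≈ 269.97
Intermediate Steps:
Q = -10 (Q = -12 + 2 = -10)
1/(-35) - 27*Q = 1/(-35) - 27*(-10) = -1/35 + 270 = 9449/35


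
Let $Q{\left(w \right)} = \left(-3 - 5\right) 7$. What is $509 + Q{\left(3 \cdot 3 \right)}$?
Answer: $453$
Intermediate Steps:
$Q{\left(w \right)} = -56$ ($Q{\left(w \right)} = \left(-8\right) 7 = -56$)
$509 + Q{\left(3 \cdot 3 \right)} = 509 - 56 = 453$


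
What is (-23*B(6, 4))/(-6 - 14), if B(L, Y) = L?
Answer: 69/10 ≈ 6.9000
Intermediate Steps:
(-23*B(6, 4))/(-6 - 14) = (-23*6)/(-6 - 14) = -138/(-20) = -138*(-1/20) = 69/10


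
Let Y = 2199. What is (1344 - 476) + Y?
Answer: 3067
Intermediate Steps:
(1344 - 476) + Y = (1344 - 476) + 2199 = 868 + 2199 = 3067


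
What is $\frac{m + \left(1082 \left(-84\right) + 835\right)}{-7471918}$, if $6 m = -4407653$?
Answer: $\frac{4947971}{44831508} \approx 0.11037$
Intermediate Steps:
$m = - \frac{4407653}{6}$ ($m = \frac{1}{6} \left(-4407653\right) = - \frac{4407653}{6} \approx -7.3461 \cdot 10^{5}$)
$\frac{m + \left(1082 \left(-84\right) + 835\right)}{-7471918} = \frac{- \frac{4407653}{6} + \left(1082 \left(-84\right) + 835\right)}{-7471918} = \left(- \frac{4407653}{6} + \left(-90888 + 835\right)\right) \left(- \frac{1}{7471918}\right) = \left(- \frac{4407653}{6} - 90053\right) \left(- \frac{1}{7471918}\right) = \left(- \frac{4947971}{6}\right) \left(- \frac{1}{7471918}\right) = \frac{4947971}{44831508}$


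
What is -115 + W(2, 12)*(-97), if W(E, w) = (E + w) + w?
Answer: -2637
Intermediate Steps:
W(E, w) = E + 2*w
-115 + W(2, 12)*(-97) = -115 + (2 + 2*12)*(-97) = -115 + (2 + 24)*(-97) = -115 + 26*(-97) = -115 - 2522 = -2637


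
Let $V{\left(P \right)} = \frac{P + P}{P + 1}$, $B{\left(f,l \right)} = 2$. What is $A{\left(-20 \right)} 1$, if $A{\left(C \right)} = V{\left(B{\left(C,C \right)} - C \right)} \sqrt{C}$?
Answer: $\frac{88 i \sqrt{5}}{23} \approx 8.5554 i$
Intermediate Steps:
$V{\left(P \right)} = \frac{2 P}{1 + P}$
$A{\left(C \right)} = \frac{2 \sqrt{C} \left(2 - C\right)}{3 - C}$ ($A{\left(C \right)} = \frac{2 \left(2 - C\right)}{1 - \left(-2 + C\right)} \sqrt{C} = \frac{2 \left(2 - C\right)}{3 - C} \sqrt{C} = \frac{2 \sqrt{C} \left(2 - C\right)}{3 - C}$)
$A{\left(-20 \right)} 1 = \frac{2 \sqrt{-20} \left(-2 - 20\right)}{-3 - 20} \cdot 1 = 2 \cdot 2 i \sqrt{5} \frac{1}{-23} \left(-22\right) 1 = 2 \cdot 2 i \sqrt{5} \left(- \frac{1}{23}\right) \left(-22\right) 1 = \frac{88 i \sqrt{5}}{23} \cdot 1 = \frac{88 i \sqrt{5}}{23}$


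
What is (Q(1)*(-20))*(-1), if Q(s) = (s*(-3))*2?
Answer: -120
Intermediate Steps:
Q(s) = -6*s (Q(s) = -3*s*2 = -6*s)
(Q(1)*(-20))*(-1) = (-6*1*(-20))*(-1) = -6*(-20)*(-1) = 120*(-1) = -120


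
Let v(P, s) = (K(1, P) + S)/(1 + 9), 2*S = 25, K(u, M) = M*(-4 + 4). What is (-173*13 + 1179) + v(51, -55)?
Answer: -4275/4 ≈ -1068.8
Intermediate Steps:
K(u, M) = 0 (K(u, M) = M*0 = 0)
S = 25/2 (S = (1/2)*25 = 25/2 ≈ 12.500)
v(P, s) = 5/4 (v(P, s) = (0 + 25/2)/(1 + 9) = (25/2)/10 = (25/2)*(1/10) = 5/4)
(-173*13 + 1179) + v(51, -55) = (-173*13 + 1179) + 5/4 = (-2249 + 1179) + 5/4 = -1070 + 5/4 = -4275/4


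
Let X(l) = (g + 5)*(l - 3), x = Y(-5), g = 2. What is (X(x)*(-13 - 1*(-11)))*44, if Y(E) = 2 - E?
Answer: -2464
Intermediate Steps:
x = 7 (x = 2 - 1*(-5) = 2 + 5 = 7)
X(l) = -21 + 7*l (X(l) = (2 + 5)*(l - 3) = 7*(-3 + l) = -21 + 7*l)
(X(x)*(-13 - 1*(-11)))*44 = ((-21 + 7*7)*(-13 - 1*(-11)))*44 = ((-21 + 49)*(-13 + 11))*44 = (28*(-2))*44 = -56*44 = -2464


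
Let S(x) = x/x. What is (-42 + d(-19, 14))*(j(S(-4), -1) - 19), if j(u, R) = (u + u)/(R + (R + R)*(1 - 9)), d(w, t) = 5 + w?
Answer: 15848/15 ≈ 1056.5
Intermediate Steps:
S(x) = 1
j(u, R) = -2*u/(15*R) (j(u, R) = (2*u)/(R + (2*R)*(-8)) = (2*u)/(R - 16*R) = (2*u)/((-15*R)) = (2*u)*(-1/(15*R)) = -2*u/(15*R))
(-42 + d(-19, 14))*(j(S(-4), -1) - 19) = (-42 + (5 - 19))*(-2/15*1/(-1) - 19) = (-42 - 14)*(-2/15*1*(-1) - 19) = -56*(2/15 - 19) = -56*(-283/15) = 15848/15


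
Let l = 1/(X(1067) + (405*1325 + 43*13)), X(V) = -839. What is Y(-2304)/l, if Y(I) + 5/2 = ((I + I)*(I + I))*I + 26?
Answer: -52478528314104425/2 ≈ -2.6239e+16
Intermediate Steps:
Y(I) = 47/2 + 4*I³ (Y(I) = -5/2 + (((I + I)*(I + I))*I + 26) = -5/2 + (((2*I)*(2*I))*I + 26) = -5/2 + ((4*I²)*I + 26) = -5/2 + (4*I³ + 26) = -5/2 + (26 + 4*I³) = 47/2 + 4*I³)
l = 1/536345 (l = 1/(-839 + (405*1325 + 43*13)) = 1/(-839 + (536625 + 559)) = 1/(-839 + 537184) = 1/536345 ≈ 1.8645e-6)
Y(-2304)/l = (47/2 + 4*(-2304)³)/(1/536345) = (47/2 + 4*(-12230590464))*536345 = (47/2 - 48922361856)*536345 = -97844723665/2*536345 = -52478528314104425/2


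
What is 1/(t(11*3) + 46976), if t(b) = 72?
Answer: 1/47048 ≈ 2.1255e-5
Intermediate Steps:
1/(t(11*3) + 46976) = 1/(72 + 46976) = 1/47048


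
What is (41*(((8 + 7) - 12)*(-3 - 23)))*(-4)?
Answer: 12792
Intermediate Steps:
(41*(((8 + 7) - 12)*(-3 - 23)))*(-4) = (41*((15 - 12)*(-26)))*(-4) = (41*(3*(-26)))*(-4) = (41*(-78))*(-4) = -3198*(-4) = 12792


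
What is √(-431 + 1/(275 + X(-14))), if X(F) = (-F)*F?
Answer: 16*I*√10507/79 ≈ 20.76*I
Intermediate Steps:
X(F) = -F²
√(-431 + 1/(275 + X(-14))) = √(-431 + 1/(275 - 1*(-14)²)) = √(-431 + 1/(275 - 1*196)) = √(-431 + 1/(275 - 196)) = √(-431 + 1/79) = √(-34048/79) = 16*I*√10507/79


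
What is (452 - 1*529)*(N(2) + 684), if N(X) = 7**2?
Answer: -56441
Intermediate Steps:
N(X) = 49
(452 - 1*529)*(N(2) + 684) = (452 - 1*529)*(49 + 684) = (452 - 529)*733 = -77*733 = -56441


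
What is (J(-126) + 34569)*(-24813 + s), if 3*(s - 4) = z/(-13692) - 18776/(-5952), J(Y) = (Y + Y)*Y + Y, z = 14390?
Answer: -464685901079655/282968 ≈ -1.6422e+9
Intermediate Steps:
J(Y) = Y + 2*Y**2 (J(Y) = (2*Y)*Y + Y = 2*Y**2 + Y = Y + 2*Y**2)
s = 3990865/848904 (s = 4 + (14390/(-13692) - 18776/(-5952))/3 = 4 + (14390*(-1/13692) - 18776*(-1/5952))/3 = 4 + (-7195/6846 + 2347/744)/3 = 4 + (1/3)*(595249/282968) = 4 + 595249/848904 = 3990865/848904 ≈ 4.7012)
(J(-126) + 34569)*(-24813 + s) = (-126*(1 + 2*(-126)) + 34569)*(-24813 + 3990865/848904) = (-126*(1 - 252) + 34569)*(-21059864087/848904) = (-126*(-251) + 34569)*(-21059864087/848904) = (31626 + 34569)*(-21059864087/848904) = 66195*(-21059864087/848904) = -464685901079655/282968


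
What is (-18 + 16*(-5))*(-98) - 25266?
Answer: -15662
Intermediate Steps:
(-18 + 16*(-5))*(-98) - 25266 = (-18 - 80)*(-98) - 25266 = -98*(-98) - 25266 = 9604 - 25266 = -15662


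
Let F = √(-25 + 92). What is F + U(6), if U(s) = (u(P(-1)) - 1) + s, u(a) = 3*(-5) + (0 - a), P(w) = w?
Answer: -9 + √67 ≈ -0.81465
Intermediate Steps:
u(a) = -15 - a
U(s) = -15 + s (U(s) = ((-15 - 1*(-1)) - 1) + s = ((-15 + 1) - 1) + s = (-14 - 1) + s = -15 + s)
F = √67 ≈ 8.1853
F + U(6) = √67 + (-15 + 6) = √67 - 9 = -9 + √67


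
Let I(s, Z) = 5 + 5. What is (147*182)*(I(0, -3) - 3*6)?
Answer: -214032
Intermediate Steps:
I(s, Z) = 10
(147*182)*(I(0, -3) - 3*6) = (147*182)*(10 - 3*6) = 26754*(10 - 18) = 26754*(-8) = -214032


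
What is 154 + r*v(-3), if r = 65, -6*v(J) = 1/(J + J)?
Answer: 5609/36 ≈ 155.81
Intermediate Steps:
v(J) = -1/(12*J) (v(J) = -1/(6*(J + J)) = -1/(2*J)/6 = -1/(12*J))
154 + r*v(-3) = 154 + 65*(-1/12/(-3)) = 154 + 65*(-1/12*(-⅓)) = 154 + 65*(1/36) = 154 + 65/36 = 5609/36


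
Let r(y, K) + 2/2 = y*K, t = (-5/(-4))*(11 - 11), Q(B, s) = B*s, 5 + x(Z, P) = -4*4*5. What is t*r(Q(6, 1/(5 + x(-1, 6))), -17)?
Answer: 0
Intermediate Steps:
x(Z, P) = -85 (x(Z, P) = -5 - 4*4*5 = -5 - 16*5 = -5 - 80 = -85)
t = 0 (t = -5*(-¼)*0 = (5/4)*0 = 0)
r(y, K) = -1 + K*y (r(y, K) = -1 + y*K = -1 + K*y)
t*r(Q(6, 1/(5 + x(-1, 6))), -17) = 0*(-1 - 102/(5 - 85)) = 0*(-1 - 102/(-80)) = 0*(-1 - 102*(-1)/80) = 0*(-1 - 17*(-3/40)) = 0*(-1 + 51/40) = 0*(11/40) = 0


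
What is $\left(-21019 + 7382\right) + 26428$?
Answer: $12791$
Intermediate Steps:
$\left(-21019 + 7382\right) + 26428 = -13637 + 26428 = 12791$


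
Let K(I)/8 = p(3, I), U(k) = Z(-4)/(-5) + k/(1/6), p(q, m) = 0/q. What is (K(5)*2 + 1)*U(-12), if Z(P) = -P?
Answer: -364/5 ≈ -72.800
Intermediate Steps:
p(q, m) = 0
U(k) = -⅘ + 6*k (U(k) = -1*(-4)/(-5) + k/(1/6) = 4*(-⅕) + k/(⅙) = -⅘ + k*6 = -⅘ + 6*k)
K(I) = 0 (K(I) = 8*0 = 0)
(K(5)*2 + 1)*U(-12) = (0*2 + 1)*(-⅘ + 6*(-12)) = (0 + 1)*(-⅘ - 72) = 1*(-364/5) = -364/5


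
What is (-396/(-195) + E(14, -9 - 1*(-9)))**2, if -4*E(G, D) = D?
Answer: 17424/4225 ≈ 4.1240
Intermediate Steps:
E(G, D) = -D/4
(-396/(-195) + E(14, -9 - 1*(-9)))**2 = (-396/(-195) - (-9 - 1*(-9))/4)**2 = (-396*(-1/195) - (-9 + 9)/4)**2 = (132/65 - 1/4*0)**2 = (132/65 + 0)**2 = (132/65)**2 = 17424/4225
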